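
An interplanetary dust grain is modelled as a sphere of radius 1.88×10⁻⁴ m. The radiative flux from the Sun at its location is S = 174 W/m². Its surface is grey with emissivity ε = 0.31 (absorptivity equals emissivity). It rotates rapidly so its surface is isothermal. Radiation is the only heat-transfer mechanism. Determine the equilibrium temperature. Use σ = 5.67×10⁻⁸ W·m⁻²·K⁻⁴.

At equilibrium, absorbed power = emitted power.
Absorbing cross-section = πr² = 1.110×10⁻⁷ m²; emitting surface = 4πr² = 4.441×10⁻⁷ m² (ratio 4).
εS·A_cross = εσ·A_surf·T⁴  ⇒  T⁴ = S/(4σ)   (ε cancels).
T⁴ = 174/(4·5.67×10⁻⁸) = 7.672×10⁸ K⁴.
T = (7.672×10⁸)^(1/4).

T ≈ 166 K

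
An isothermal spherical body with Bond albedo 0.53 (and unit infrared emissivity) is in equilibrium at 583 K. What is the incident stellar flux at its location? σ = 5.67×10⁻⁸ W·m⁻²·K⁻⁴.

(1−a)S·πr² = σ·4πr²·T⁴ ⇒ S = 4σT⁴/(1−a).
S = 4·5.67×10⁻⁸·1.155×10¹¹/0.470.

S ≈ 55700 W/m²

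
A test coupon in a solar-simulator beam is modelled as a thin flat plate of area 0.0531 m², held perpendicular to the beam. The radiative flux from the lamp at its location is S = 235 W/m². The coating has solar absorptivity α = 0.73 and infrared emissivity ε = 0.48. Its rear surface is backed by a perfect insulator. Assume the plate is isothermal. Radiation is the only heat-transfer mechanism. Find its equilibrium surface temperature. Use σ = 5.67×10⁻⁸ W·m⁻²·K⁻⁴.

T ≈ 282 K

At equilibrium, absorbed power = emitted power.
Absorbing cross-section = A = 0.05310 m²; emitting surface = A = 0.05310 m² (ratio 1).
αS·A_cross = εσ·A_surf·T⁴  ⇒  T⁴ = αS/(ε·1σ).
T⁴ = 0.730·235/(0.48·1·5.67×10⁻⁸) = 6.303×10⁹ K⁴.
T = (6.303×10⁹)^(1/4).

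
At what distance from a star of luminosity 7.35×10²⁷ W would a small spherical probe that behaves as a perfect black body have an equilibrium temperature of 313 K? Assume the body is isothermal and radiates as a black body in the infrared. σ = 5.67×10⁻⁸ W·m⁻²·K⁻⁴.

For an isothermal black-emitting sphere, (1−a)S·πr² = σ·4πr²·T⁴ ⇒ S = 4σT⁴/(1−a).
S = 4·5.67×10⁻⁸·(313)⁴/1.00 = 2177 W/m².
Flux falls as S = L/(4πd²), so d = √(L/(4πS)) = √(7.35×10²⁷/(4π·2177)).

d ≈ 5.18×10¹¹ m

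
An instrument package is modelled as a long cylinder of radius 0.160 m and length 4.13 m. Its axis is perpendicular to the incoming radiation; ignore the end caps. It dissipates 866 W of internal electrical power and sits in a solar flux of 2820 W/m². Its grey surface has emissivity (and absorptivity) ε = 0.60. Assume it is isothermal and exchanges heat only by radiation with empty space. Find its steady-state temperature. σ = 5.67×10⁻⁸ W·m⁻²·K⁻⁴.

T ≈ 385 K

At steady state, absorbed solar power + internal power = radiated power.
Absorbed: α·S·A_cross = 0.60·2820·1.322 = 2236 W (cross-section 2rL).
Total input = 2236 + 866 = 3102 W.
Radiated: εσ·A_surf·T⁴ with A_surf = 2πrL = 4.152 m².
T⁴ = 3102/(0.60·5.67×10⁻⁸·4.152) = 2.196×10¹⁰ K⁴.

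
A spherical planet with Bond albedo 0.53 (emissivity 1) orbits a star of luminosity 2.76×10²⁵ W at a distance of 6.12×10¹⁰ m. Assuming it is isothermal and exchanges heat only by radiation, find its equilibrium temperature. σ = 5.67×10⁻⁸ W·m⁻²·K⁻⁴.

First find the stellar flux at distance d: S = L/(4πd²) = 2.76×10²⁵/(4π·(6.12×10¹⁰)²) = 586.4 W/m².
For an isothermal sphere, absorbed (1−a)S·πr² = emitted σ·4πr²·T⁴, so T⁴ = (1−a)S/(4σ).
T⁴ = 0.470·586.4/(4·5.67×10⁻⁸) = 1.215×10⁹ K⁴.

T ≈ 187 K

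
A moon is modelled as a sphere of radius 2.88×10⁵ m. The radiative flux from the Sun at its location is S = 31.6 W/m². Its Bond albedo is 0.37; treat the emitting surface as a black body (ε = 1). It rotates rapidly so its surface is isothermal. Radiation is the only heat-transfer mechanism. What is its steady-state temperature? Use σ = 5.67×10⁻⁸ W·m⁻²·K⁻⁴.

At equilibrium, absorbed power = emitted power.
Absorbing cross-section = πr² = 2.606×10¹¹ m²; emitting surface = 4πr² = 1.042×10¹² m² (ratio 4).
(1−a)S·A_cross = εσ·A_surf·T⁴  ⇒  T⁴ = (1−a)S/(4σ).
T⁴ = 0.630·31.6/(4·5.67×10⁻⁸) = 8.778×10⁷ K⁴.
T = (8.778×10⁷)^(1/4).

T ≈ 96.8 K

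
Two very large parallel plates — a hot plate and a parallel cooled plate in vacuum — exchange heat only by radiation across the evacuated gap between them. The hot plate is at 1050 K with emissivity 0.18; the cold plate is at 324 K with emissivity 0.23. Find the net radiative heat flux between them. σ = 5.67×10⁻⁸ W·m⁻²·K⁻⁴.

q ≈ 7670 W/m²

For two infinite grey parallel plates, q = σ(T₁⁴ − T₂⁴)/(1/ε₁ + 1/ε₂ − 1).
T₁⁴ − T₂⁴ = 1.216×10¹² − 1.102×10¹⁰ = 1.204×10¹² K⁴.
1/ε₁ + 1/ε₂ − 1 = 5.556 + 4.348 − 1 = 8.903.
q = 5.67×10⁻⁸ × 1.204×10¹² / 8.903.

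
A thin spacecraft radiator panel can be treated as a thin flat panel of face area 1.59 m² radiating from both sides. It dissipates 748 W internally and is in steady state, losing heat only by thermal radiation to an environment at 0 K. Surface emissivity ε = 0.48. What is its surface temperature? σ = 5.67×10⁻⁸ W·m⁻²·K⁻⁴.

T ≈ 305 K

Steady state: internal power = radiated power, P = εσA T⁴.
Radiating area A = 2·1.59 = 3.180 m².
T⁴ = P/(εσA) = 748/(0.48·5.67×10⁻⁸·3.180) = 8.643×10⁹ K⁴.
T = (8.643×10⁹)^(1/4).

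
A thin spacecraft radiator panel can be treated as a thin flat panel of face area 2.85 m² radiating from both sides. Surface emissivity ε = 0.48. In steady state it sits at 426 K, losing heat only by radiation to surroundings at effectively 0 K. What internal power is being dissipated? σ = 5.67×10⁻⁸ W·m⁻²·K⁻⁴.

P ≈ 5110 W

Steady state: P = εσA T⁴.
A = 2·2.85 = 5.700 m²; T⁴ = (426)⁴ = 3.293×10¹⁰ K⁴.
P = 0.48 × 5.67×10⁻⁸ × 5.700 × 3.293×10¹⁰.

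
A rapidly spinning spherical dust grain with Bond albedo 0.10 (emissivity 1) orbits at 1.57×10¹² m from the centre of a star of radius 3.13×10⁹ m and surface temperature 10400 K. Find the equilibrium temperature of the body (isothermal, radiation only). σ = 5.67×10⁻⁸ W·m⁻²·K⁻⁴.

The star's surface emits σT_*⁴; at distance d the flux is S = σT_*⁴(R_*/d)².
S = 5.67×10⁻⁸·(10400)⁴·(3.13×10⁹/1.57×10¹²)² = 2636 W/m².
For an isothermal sphere T⁴ = (1−a)S/(4σ) = 1.046×10¹⁰ K⁴.

T ≈ 320 K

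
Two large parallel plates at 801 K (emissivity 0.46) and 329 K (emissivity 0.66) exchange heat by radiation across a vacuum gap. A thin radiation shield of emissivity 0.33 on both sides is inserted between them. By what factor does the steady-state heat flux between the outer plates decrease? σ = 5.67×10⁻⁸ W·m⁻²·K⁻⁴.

factor ≈ 2.88

Without shield: q₀ = σΔ(T⁴)/(1/ε₁+1/ε₂−1) with denominator 2.689.
With shield the two gaps are in series; the resistances add: (1/ε₁+1/ε_s−1)+(1/ε_s+1/ε₂−1) = 4.204+3.545 = 7.750.
Heat-flux ratio q₀/q = 7.750/2.689.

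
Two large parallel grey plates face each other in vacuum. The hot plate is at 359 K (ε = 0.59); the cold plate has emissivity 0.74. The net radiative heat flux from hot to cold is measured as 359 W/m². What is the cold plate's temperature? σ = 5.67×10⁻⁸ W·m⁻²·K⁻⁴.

q = σ(T₁⁴ − T₂⁴)/(1/ε₁ + 1/ε₂ − 1); denominator = 2.046.
T₂⁴ = T₁⁴ − q·(1/ε₁+1/ε₂−1)/σ = 1.661×10¹⁰ − 359·2.046/5.67×10⁻⁸
    = 3.654×10⁹ K⁴.

T₂ ≈ 246 K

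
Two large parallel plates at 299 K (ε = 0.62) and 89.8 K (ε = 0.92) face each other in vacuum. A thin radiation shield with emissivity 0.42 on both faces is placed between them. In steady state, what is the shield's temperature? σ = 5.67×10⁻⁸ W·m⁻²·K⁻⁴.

T_s ≈ 246 K

In steady state the net flux on the hot side equals that on the cold side.
σ(T₁⁴−T_s⁴)/D₁ = σ(T_s⁴−T₂⁴)/D₂, with D₁ = 1/ε₁+1/ε_s−1 = 2.994, D₂ = 1/ε_s+1/ε₂−1 = 2.468.
Solve for T_s⁴: T_s⁴ = (D₂·T₁⁴ + D₁·T₂⁴)/(D₁+D₂) = 3.647×10⁹ K⁴.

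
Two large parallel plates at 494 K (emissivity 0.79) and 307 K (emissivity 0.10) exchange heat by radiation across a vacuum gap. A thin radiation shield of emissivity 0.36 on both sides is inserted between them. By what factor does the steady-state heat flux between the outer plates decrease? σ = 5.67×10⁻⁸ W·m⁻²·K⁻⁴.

factor ≈ 1.44

Without shield: q₀ = σΔ(T⁴)/(1/ε₁+1/ε₂−1) with denominator 10.27.
With shield the two gaps are in series; the resistances add: (1/ε₁+1/ε_s−1)+(1/ε_s+1/ε₂−1) = 3.044+11.78 = 14.82.
Heat-flux ratio q₀/q = 14.82/10.27.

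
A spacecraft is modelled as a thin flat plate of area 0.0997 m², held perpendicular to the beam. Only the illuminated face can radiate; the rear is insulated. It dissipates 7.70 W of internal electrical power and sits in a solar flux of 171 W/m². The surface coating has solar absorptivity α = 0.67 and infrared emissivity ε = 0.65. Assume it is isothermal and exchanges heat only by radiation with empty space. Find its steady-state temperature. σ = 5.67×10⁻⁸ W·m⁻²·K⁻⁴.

At steady state, absorbed solar power + internal power = radiated power.
Absorbed: α·S·A_cross = 0.67·171·0.09970 = 11.42 W (cross-section A).
Total input = 11.42 + 7.70 = 19.12 W.
Radiated: εσ·A_surf·T⁴ with A_surf = A = 0.09970 m².
T⁴ = 19.12/(0.65·5.67×10⁻⁸·0.09970) = 5.204×10⁹ K⁴.

T ≈ 269 K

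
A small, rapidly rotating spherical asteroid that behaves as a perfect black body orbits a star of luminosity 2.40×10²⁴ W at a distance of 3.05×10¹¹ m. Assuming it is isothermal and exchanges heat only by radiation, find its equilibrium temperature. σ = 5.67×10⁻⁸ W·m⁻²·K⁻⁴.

T ≈ 54.9 K

First find the stellar flux at distance d: S = L/(4πd²) = 2.40×10²⁴/(4π·(3.05×10¹¹)²) = 2.053 W/m².
For an isothermal sphere, absorbed (1−a)S·πr² = emitted σ·4πr²·T⁴, so T⁴ = (1−a)S/(4σ).
T⁴ = 1.00·2.053/(4·5.67×10⁻⁸) = 9.052×10⁶ K⁴.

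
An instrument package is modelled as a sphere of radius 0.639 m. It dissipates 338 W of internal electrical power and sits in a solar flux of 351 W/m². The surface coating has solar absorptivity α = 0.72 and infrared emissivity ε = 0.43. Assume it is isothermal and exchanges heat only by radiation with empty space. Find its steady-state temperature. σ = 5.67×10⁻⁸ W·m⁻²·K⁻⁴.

At steady state, absorbed solar power + internal power = radiated power.
Absorbed: α·S·A_cross = 0.72·351·1.283 = 324.2 W (cross-section πr²).
Total input = 324.2 + 338 = 662.2 W.
Radiated: εσ·A_surf·T⁴ with A_surf = 4πr² = 5.131 m².
T⁴ = 662.2/(0.43·5.67×10⁻⁸·5.131) = 5.293×10⁹ K⁴.

T ≈ 270 K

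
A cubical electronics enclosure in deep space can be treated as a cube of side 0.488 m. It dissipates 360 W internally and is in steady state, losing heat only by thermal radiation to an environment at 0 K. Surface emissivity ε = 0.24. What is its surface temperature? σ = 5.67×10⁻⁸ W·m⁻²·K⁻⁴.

Steady state: internal power = radiated power, P = εσA T⁴.
Radiating area A = 6L² = 1.429 m².
T⁴ = P/(εσA) = 360/(0.24·5.67×10⁻⁸·1.429) = 1.851×10¹⁰ K⁴.
T = (1.851×10¹⁰)^(1/4).

T ≈ 369 K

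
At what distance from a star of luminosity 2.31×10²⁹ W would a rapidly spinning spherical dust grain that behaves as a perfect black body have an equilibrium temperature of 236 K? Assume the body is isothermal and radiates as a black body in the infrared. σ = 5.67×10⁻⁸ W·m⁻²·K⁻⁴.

d ≈ 5.11×10¹² m

For an isothermal black-emitting sphere, (1−a)S·πr² = σ·4πr²·T⁴ ⇒ S = 4σT⁴/(1−a).
S = 4·5.67×10⁻⁸·(236)⁴/1.00 = 703.5 W/m².
Flux falls as S = L/(4πd²), so d = √(L/(4πS)) = √(2.31×10²⁹/(4π·703.5)).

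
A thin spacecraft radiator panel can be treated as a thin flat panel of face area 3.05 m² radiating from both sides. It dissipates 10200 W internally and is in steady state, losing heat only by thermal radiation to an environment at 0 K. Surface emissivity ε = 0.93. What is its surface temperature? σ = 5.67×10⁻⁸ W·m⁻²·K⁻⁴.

Steady state: internal power = radiated power, P = εσA T⁴.
Radiating area A = 2·3.05 = 6.100 m².
T⁴ = P/(εσA) = 10200/(0.93·5.67×10⁻⁸·6.100) = 3.171×10¹⁰ K⁴.
T = (3.171×10¹⁰)^(1/4).

T ≈ 422 K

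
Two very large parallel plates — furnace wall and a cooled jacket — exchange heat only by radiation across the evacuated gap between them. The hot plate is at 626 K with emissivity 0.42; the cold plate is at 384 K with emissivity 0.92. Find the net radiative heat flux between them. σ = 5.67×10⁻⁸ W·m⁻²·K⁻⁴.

q ≈ 3030 W/m²

For two infinite grey parallel plates, q = σ(T₁⁴ − T₂⁴)/(1/ε₁ + 1/ε₂ − 1).
T₁⁴ − T₂⁴ = 1.536×10¹¹ − 2.174×10¹⁰ = 1.318×10¹¹ K⁴.
1/ε₁ + 1/ε₂ − 1 = 2.381 + 1.087 − 1 = 2.468.
q = 5.67×10⁻⁸ × 1.318×10¹¹ / 2.468.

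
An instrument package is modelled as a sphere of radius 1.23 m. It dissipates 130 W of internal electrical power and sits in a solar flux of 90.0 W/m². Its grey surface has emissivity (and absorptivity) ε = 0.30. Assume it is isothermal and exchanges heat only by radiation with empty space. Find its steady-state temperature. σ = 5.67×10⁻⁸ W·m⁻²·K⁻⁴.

T ≈ 168 K

At steady state, absorbed solar power + internal power = radiated power.
Absorbed: α·S·A_cross = 0.30·90.0·4.753 = 128.3 W (cross-section πr²).
Total input = 128.3 + 130 = 258.3 W.
Radiated: εσ·A_surf·T⁴ with A_surf = 4πr² = 19.01 m².
T⁴ = 258.3/(0.30·5.67×10⁻⁸·19.01) = 7.988×10⁸ K⁴.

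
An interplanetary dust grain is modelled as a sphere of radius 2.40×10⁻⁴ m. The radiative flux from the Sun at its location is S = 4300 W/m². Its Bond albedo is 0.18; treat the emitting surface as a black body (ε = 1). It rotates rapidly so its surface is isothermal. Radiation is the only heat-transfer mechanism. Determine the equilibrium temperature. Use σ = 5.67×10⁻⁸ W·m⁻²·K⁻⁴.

T ≈ 353 K

At equilibrium, absorbed power = emitted power.
Absorbing cross-section = πr² = 1.810×10⁻⁷ m²; emitting surface = 4πr² = 7.238×10⁻⁷ m² (ratio 4).
(1−a)S·A_cross = εσ·A_surf·T⁴  ⇒  T⁴ = (1−a)S/(4σ).
T⁴ = 0.820·4300/(4·5.67×10⁻⁸) = 1.555×10¹⁰ K⁴.
T = (1.555×10¹⁰)^(1/4).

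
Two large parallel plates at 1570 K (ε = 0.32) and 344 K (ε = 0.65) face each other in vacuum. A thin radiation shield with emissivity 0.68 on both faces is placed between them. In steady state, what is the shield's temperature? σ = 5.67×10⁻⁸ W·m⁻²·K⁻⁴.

In steady state the net flux on the hot side equals that on the cold side.
σ(T₁⁴−T_s⁴)/D₁ = σ(T_s⁴−T₂⁴)/D₂, with D₁ = 1/ε₁+1/ε_s−1 = 3.596, D₂ = 1/ε_s+1/ε₂−1 = 2.009.
Solve for T_s⁴: T_s⁴ = (D₂·T₁⁴ + D₁·T₂⁴)/(D₁+D₂) = 2.187×10¹² K⁴.

T_s ≈ 1220 K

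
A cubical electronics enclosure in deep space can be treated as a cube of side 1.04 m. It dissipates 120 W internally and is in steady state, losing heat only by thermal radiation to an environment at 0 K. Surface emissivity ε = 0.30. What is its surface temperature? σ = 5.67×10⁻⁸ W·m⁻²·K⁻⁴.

T ≈ 182 K

Steady state: internal power = radiated power, P = εσA T⁴.
Radiating area A = 6L² = 6.490 m².
T⁴ = P/(εσA) = 120/(0.30·5.67×10⁻⁸·6.490) = 1.087×10⁹ K⁴.
T = (1.087×10⁹)^(1/4).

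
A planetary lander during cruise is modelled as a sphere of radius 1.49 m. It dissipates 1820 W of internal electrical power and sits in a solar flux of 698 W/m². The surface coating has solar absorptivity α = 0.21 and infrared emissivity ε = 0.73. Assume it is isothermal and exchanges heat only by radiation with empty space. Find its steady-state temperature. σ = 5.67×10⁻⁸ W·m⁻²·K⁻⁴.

At steady state, absorbed solar power + internal power = radiated power.
Absorbed: α·S·A_cross = 0.21·698·6.975 = 1022 W (cross-section πr²).
Total input = 1022 + 1820 = 2842 W.
Radiated: εσ·A_surf·T⁴ with A_surf = 4πr² = 27.90 m².
T⁴ = 2842/(0.73·5.67×10⁻⁸·27.90) = 2.461×10⁹ K⁴.

T ≈ 223 K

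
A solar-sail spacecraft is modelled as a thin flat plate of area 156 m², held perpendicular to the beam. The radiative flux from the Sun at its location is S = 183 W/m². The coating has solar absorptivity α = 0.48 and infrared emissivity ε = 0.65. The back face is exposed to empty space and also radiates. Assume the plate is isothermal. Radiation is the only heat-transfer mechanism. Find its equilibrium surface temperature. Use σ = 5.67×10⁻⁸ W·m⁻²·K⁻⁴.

At equilibrium, absorbed power = emitted power.
Absorbing cross-section = A = 156.0 m²; emitting surface = 2A = 312.0 m² (ratio 2).
αS·A_cross = εσ·A_surf·T⁴  ⇒  T⁴ = αS/(ε·2σ).
T⁴ = 0.480·183/(0.65·2·5.67×10⁻⁸) = 1.192×10⁹ K⁴.
T = (1.192×10⁹)^(1/4).

T ≈ 186 K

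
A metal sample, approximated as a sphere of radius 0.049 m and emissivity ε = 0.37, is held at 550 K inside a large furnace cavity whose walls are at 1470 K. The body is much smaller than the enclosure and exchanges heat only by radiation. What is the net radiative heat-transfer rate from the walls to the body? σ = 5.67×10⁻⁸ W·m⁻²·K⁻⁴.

For a small grey body in a large enclosure: P_net = εσA(T_body⁴ − T_wall⁴).
A = 4πr² = 0.03017 m²; T_body⁴ − T_wall⁴ = 9.151×10¹⁰ − 4.669×10¹² = -4.578×10¹² K⁴.
|P_net| = 0.37·5.67×10⁻⁸·0.03017·4.578×10¹².

P_net ≈ 2900 W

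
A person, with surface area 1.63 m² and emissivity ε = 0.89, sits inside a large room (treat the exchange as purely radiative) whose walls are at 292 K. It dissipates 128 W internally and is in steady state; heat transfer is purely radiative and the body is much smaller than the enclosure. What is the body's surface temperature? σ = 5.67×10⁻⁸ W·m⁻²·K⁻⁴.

T ≈ 307 K

For a small grey body in a large enclosure, net radiated power = εσA(T⁴ − T_w⁴).
Steady state: P = εσA(T⁴ − T_w⁴) with A = 1.63 m².
T⁴ = P/(εσA) + T_w⁴ = 128/(0.89·5.67×10⁻⁸·1.630) + (292)⁴
    = 1.556×10⁹ + 7.270×10⁹ = 8.826×10⁹ K⁴.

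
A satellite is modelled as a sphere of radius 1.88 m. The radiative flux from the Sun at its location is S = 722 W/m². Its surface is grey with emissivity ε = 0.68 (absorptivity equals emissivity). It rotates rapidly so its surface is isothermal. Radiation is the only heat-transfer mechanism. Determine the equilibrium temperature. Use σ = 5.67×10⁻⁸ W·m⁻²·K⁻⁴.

T ≈ 238 K

At equilibrium, absorbed power = emitted power.
Absorbing cross-section = πr² = 11.10 m²; emitting surface = 4πr² = 44.41 m² (ratio 4).
εS·A_cross = εσ·A_surf·T⁴  ⇒  T⁴ = S/(4σ)   (ε cancels).
T⁴ = 722/(4·5.67×10⁻⁸) = 3.183×10⁹ K⁴.
T = (3.183×10⁹)^(1/4).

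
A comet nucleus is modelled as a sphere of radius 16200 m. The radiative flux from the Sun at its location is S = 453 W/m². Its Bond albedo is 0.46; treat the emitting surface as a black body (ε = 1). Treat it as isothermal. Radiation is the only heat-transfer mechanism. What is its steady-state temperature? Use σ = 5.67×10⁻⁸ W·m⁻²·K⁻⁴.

T ≈ 181 K

At equilibrium, absorbed power = emitted power.
Absorbing cross-section = πr² = 8.245×10⁸ m²; emitting surface = 4πr² = 3.298×10⁹ m² (ratio 4).
(1−a)S·A_cross = εσ·A_surf·T⁴  ⇒  T⁴ = (1−a)S/(4σ).
T⁴ = 0.540·453/(4·5.67×10⁻⁸) = 1.079×10⁹ K⁴.
T = (1.079×10⁹)^(1/4).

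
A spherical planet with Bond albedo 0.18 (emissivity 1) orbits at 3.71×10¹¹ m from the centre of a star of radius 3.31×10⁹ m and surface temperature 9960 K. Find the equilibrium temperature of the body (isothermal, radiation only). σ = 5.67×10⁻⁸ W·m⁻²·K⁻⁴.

T ≈ 633 K

The star's surface emits σT_*⁴; at distance d the flux is S = σT_*⁴(R_*/d)².
S = 5.67×10⁻⁸·(9960)⁴·(3.31×10⁹/3.71×10¹¹)² = 44410 W/m².
For an isothermal sphere T⁴ = (1−a)S/(4σ) = 1.606×10¹¹ K⁴.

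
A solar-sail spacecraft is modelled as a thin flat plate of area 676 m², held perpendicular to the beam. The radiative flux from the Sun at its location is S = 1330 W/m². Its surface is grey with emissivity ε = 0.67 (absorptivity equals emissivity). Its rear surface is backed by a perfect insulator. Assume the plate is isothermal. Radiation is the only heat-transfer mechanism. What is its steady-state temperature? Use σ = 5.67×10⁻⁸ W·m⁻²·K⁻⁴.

T ≈ 391 K

At equilibrium, absorbed power = emitted power.
Absorbing cross-section = A = 676.0 m²; emitting surface = A = 676.0 m² (ratio 1).
εS·A_cross = εσ·A_surf·T⁴  ⇒  T⁴ = S/(1σ)   (ε cancels).
T⁴ = 1330/(1·5.67×10⁻⁸) = 2.346×10¹⁰ K⁴.
T = (2.346×10¹⁰)^(1/4).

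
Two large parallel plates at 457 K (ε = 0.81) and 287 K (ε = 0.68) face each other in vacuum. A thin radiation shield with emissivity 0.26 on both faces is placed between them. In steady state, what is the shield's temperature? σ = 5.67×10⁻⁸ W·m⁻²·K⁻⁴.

T_s ≈ 400 K

In steady state the net flux on the hot side equals that on the cold side.
σ(T₁⁴−T_s⁴)/D₁ = σ(T_s⁴−T₂⁴)/D₂, with D₁ = 1/ε₁+1/ε_s−1 = 4.081, D₂ = 1/ε_s+1/ε₂−1 = 4.317.
Solve for T_s⁴: T_s⁴ = (D₂·T₁⁴ + D₁·T₂⁴)/(D₁+D₂) = 2.572×10¹⁰ K⁴.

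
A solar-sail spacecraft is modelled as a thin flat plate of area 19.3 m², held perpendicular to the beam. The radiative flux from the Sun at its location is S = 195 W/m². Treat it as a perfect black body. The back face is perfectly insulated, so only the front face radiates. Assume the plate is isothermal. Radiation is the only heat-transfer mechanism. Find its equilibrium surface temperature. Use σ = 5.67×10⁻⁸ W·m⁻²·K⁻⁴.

At equilibrium, absorbed power = emitted power.
Absorbing cross-section = A = 19.30 m²; emitting surface = A = 19.30 m² (ratio 1).
S·A_cross = εσ·A_surf·T⁴  ⇒  T⁴ = S/(1σ).
T⁴ = 1.00·195/(1·5.67×10⁻⁸) = 3.439×10⁹ K⁴.
T = (3.439×10⁹)^(1/4).

T ≈ 242 K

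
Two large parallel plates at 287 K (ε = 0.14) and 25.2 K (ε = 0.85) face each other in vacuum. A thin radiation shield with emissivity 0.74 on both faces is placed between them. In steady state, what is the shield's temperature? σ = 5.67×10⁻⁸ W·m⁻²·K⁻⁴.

In steady state the net flux on the hot side equals that on the cold side.
σ(T₁⁴−T_s⁴)/D₁ = σ(T_s⁴−T₂⁴)/D₂, with D₁ = 1/ε₁+1/ε_s−1 = 7.494, D₂ = 1/ε_s+1/ε₂−1 = 1.528.
Solve for T_s⁴: T_s⁴ = (D₂·T₁⁴ + D₁·T₂⁴)/(D₁+D₂) = 1.149×10⁹ K⁴.

T_s ≈ 184 K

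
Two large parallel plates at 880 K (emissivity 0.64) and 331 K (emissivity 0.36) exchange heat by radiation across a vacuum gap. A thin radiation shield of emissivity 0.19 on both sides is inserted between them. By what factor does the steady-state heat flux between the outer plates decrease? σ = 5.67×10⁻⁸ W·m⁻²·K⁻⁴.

Without shield: q₀ = σΔ(T⁴)/(1/ε₁+1/ε₂−1) with denominator 3.340.
With shield the two gaps are in series; the resistances add: (1/ε₁+1/ε_s−1)+(1/ε_s+1/ε₂−1) = 5.826+7.041 = 12.87.
Heat-flux ratio q₀/q = 12.87/3.340.

factor ≈ 3.85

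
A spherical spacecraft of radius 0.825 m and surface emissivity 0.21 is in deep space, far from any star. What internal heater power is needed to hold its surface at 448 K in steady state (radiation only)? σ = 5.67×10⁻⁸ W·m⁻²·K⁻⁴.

P = εσ·4πr²·T⁴.
4πr² = 8.553 m²; T⁴ = 4.028×10¹⁰ K⁴.
P = 0.21·5.67×10⁻⁸·8.553·4.028×10¹⁰.

P ≈ 4100 W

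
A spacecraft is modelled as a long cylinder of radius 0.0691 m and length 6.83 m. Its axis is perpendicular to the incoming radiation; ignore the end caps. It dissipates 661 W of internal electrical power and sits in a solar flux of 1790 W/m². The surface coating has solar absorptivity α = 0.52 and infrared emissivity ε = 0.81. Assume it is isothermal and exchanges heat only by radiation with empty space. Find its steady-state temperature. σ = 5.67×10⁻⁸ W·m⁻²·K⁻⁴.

At steady state, absorbed solar power + internal power = radiated power.
Absorbed: α·S·A_cross = 0.52·1790·0.9439 = 878.6 W (cross-section 2rL).
Total input = 878.6 + 661 = 1540 W.
Radiated: εσ·A_surf·T⁴ with A_surf = 2πrL = 2.965 m².
T⁴ = 1540/(0.81·5.67×10⁻⁸·2.965) = 1.130×10¹⁰ K⁴.

T ≈ 326 K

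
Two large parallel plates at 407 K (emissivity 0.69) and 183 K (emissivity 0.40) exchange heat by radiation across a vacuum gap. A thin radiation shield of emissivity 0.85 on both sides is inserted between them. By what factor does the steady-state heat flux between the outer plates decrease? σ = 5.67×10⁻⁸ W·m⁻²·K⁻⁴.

Without shield: q₀ = σΔ(T⁴)/(1/ε₁+1/ε₂−1) with denominator 2.949.
With shield the two gaps are in series; the resistances add: (1/ε₁+1/ε_s−1)+(1/ε_s+1/ε₂−1) = 1.626+2.676 = 4.302.
Heat-flux ratio q₀/q = 4.302/2.949.

factor ≈ 1.46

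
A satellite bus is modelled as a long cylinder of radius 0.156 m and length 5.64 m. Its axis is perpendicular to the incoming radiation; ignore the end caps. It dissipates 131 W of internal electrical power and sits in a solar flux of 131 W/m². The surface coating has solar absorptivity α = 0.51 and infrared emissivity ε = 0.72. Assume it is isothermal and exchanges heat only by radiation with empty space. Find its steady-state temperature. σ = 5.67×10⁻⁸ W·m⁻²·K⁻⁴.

At steady state, absorbed solar power + internal power = radiated power.
Absorbed: α·S·A_cross = 0.51·131·1.760 = 117.6 W (cross-section 2rL).
Total input = 117.6 + 131 = 248.6 W.
Radiated: εσ·A_surf·T⁴ with A_surf = 2πrL = 5.528 m².
T⁴ = 248.6/(0.72·5.67×10⁻⁸·5.528) = 1.101×10⁹ K⁴.

T ≈ 182 K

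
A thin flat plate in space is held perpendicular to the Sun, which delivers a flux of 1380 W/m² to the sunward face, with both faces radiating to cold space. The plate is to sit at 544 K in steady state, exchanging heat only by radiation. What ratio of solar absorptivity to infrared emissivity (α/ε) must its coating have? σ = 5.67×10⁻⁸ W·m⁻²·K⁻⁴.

α/ε ≈ 7.20

Balance: αS·A = εσ·2A·T⁴ ⇒ α/ε = 2σT⁴/S.
α/ε = 2·5.67×10⁻⁸·(544)⁴/1380 = 2·5.67×10⁻⁸·8.758×10¹⁰/1380.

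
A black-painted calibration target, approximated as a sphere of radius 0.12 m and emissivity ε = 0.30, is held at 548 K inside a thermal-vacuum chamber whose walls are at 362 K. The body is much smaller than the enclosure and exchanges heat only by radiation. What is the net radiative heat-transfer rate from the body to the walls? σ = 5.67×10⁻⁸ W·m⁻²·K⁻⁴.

P_net ≈ 225 W

For a small grey body in a large enclosure: P_net = εσA(T_body⁴ − T_wall⁴).
A = 4πr² = 0.1810 m²; T_body⁴ − T_wall⁴ = 9.018×10¹⁰ − 1.717×10¹⁰ = 7.301×10¹⁰ K⁴.
|P_net| = 0.30·5.67×10⁻⁸·0.1810·7.301×10¹⁰.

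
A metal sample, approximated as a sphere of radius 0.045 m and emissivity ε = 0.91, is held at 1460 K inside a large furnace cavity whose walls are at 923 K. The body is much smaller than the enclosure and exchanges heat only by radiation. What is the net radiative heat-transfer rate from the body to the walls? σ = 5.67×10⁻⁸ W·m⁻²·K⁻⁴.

P_net ≈ 5010 W

For a small grey body in a large enclosure: P_net = εσA(T_body⁴ − T_wall⁴).
A = 4πr² = 0.02545 m²; T_body⁴ − T_wall⁴ = 4.544×10¹² − 7.258×10¹¹ = 3.818×10¹² K⁴.
|P_net| = 0.91·5.67×10⁻⁸·0.02545·3.818×10¹².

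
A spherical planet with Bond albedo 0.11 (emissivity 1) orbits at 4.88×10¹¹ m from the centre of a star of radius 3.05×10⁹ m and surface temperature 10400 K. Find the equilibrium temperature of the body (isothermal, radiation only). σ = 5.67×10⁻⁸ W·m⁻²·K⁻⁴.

T ≈ 565 K

The star's surface emits σT_*⁴; at distance d the flux is S = σT_*⁴(R_*/d)².
S = 5.67×10⁻⁸·(10400)⁴·(3.05×10⁹/4.88×10¹¹)² = 25910 W/m².
For an isothermal sphere T⁴ = (1−a)S/(4σ) = 1.017×10¹¹ K⁴.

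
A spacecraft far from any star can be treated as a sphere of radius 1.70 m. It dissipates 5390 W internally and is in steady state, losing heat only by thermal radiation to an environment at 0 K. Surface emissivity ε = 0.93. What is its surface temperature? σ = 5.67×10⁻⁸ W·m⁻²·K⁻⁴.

T ≈ 230 K

Steady state: internal power = radiated power, P = εσA T⁴.
Radiating area A = 4πr² = 36.32 m².
T⁴ = P/(εσA) = 5390/(0.93·5.67×10⁻⁸·36.32) = 2.815×10⁹ K⁴.
T = (2.815×10⁹)^(1/4).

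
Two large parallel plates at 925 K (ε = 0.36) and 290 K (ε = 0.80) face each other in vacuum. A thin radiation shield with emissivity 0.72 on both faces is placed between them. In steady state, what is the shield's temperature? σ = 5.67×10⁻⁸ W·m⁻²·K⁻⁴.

T_s ≈ 710 K

In steady state the net flux on the hot side equals that on the cold side.
σ(T₁⁴−T_s⁴)/D₁ = σ(T_s⁴−T₂⁴)/D₂, with D₁ = 1/ε₁+1/ε_s−1 = 3.167, D₂ = 1/ε_s+1/ε₂−1 = 1.639.
Solve for T_s⁴: T_s⁴ = (D₂·T₁⁴ + D₁·T₂⁴)/(D₁+D₂) = 2.543×10¹¹ K⁴.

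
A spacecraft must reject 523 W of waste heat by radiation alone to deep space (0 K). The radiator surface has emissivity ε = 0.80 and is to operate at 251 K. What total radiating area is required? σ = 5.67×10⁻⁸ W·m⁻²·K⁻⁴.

P = εσA T⁴ ⇒ A = P/(εσT⁴).
T⁴ = 3.969×10⁹ K⁴.
A = 523/(0.80 × 5.67×10⁻⁸ × 3.969×10⁹).

A ≈ 2.90 m²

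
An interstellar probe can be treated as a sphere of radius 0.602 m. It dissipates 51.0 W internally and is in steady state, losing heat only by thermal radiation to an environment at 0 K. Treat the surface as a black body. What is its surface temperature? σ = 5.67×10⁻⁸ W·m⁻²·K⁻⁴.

T ≈ 119 K

Steady state: internal power = radiated power, P = εσA T⁴.
Radiating area A = 4πr² = 4.554 m².
T⁴ = P/(εσA) = 51.0/(1.0·5.67×10⁻⁸·4.554) = 1.975×10⁸ K⁴.
T = (1.975×10⁸)^(1/4).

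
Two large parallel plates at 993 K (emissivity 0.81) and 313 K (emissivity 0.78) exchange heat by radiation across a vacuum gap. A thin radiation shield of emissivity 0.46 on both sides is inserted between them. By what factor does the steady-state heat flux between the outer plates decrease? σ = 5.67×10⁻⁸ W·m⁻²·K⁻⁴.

factor ≈ 3.21

Without shield: q₀ = σΔ(T⁴)/(1/ε₁+1/ε₂−1) with denominator 1.517.
With shield the two gaps are in series; the resistances add: (1/ε₁+1/ε_s−1)+(1/ε_s+1/ε₂−1) = 2.408+2.456 = 4.864.
Heat-flux ratio q₀/q = 4.864/1.517.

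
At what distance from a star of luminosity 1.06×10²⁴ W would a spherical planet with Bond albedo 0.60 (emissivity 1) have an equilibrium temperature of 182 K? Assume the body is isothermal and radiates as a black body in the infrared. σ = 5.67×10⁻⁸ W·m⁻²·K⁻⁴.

d ≈ 1.16×10¹⁰ m

For an isothermal black-emitting sphere, (1−a)S·πr² = σ·4πr²·T⁴ ⇒ S = 4σT⁴/(1−a).
S = 4·5.67×10⁻⁸·(182)⁴/0.400 = 622.1 W/m².
Flux falls as S = L/(4πd²), so d = √(L/(4πS)) = √(1.06×10²⁴/(4π·622.1)).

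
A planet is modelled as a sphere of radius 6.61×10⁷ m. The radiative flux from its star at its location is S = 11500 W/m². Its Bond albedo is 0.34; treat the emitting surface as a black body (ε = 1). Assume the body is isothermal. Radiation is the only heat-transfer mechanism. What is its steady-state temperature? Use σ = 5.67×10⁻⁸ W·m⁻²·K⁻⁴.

T ≈ 428 K

At equilibrium, absorbed power = emitted power.
Absorbing cross-section = πr² = 1.373×10¹⁶ m²; emitting surface = 4πr² = 5.491×10¹⁶ m² (ratio 4).
(1−a)S·A_cross = εσ·A_surf·T⁴  ⇒  T⁴ = (1−a)S/(4σ).
T⁴ = 0.660·11500/(4·5.67×10⁻⁸) = 3.347×10¹⁰ K⁴.
T = (3.347×10¹⁰)^(1/4).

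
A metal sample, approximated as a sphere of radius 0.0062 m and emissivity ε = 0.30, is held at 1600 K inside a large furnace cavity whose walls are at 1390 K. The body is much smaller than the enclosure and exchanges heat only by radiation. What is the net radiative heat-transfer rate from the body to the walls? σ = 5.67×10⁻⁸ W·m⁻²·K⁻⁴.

P_net ≈ 23.2 W

For a small grey body in a large enclosure: P_net = εσA(T_body⁴ − T_wall⁴).
A = 4πr² = 4.831×10⁻⁴ m²; T_body⁴ − T_wall⁴ = 6.554×10¹² − 3.733×10¹² = 2.821×10¹² K⁴.
|P_net| = 0.30·5.67×10⁻⁸·4.831×10⁻⁴·2.821×10¹².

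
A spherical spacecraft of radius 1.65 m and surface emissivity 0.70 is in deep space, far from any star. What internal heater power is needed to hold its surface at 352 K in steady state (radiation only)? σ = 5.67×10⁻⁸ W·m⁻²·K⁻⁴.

P = εσ·4πr²·T⁴.
4πr² = 34.21 m²; T⁴ = 1.535×10¹⁰ K⁴.
P = 0.70·5.67×10⁻⁸·34.21·1.535×10¹⁰.

P ≈ 20800 W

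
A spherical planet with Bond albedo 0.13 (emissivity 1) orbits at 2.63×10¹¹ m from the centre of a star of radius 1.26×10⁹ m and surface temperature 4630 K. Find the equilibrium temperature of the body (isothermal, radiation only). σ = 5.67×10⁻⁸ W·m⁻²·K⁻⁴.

T ≈ 219 K

The star's surface emits σT_*⁴; at distance d the flux is S = σT_*⁴(R_*/d)².
S = 5.67×10⁻⁸·(4630)⁴·(1.26×10⁹/2.63×10¹¹)² = 598.0 W/m².
For an isothermal sphere T⁴ = (1−a)S/(4σ) = 2.294×10⁹ K⁴.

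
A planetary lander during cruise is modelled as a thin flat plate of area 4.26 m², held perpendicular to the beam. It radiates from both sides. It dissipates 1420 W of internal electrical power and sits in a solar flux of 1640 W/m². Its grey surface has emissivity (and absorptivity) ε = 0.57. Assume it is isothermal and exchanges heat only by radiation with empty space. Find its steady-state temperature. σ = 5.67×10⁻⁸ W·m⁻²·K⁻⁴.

At steady state, absorbed solar power + internal power = radiated power.
Absorbed: α·S·A_cross = 0.57·1640·4.260 = 3982 W (cross-section A).
Total input = 3982 + 1420 = 5402 W.
Radiated: εσ·A_surf·T⁴ with A_surf = 2A = 8.520 m².
T⁴ = 5402/(0.57·5.67×10⁻⁸·8.520) = 1.962×10¹⁰ K⁴.

T ≈ 374 K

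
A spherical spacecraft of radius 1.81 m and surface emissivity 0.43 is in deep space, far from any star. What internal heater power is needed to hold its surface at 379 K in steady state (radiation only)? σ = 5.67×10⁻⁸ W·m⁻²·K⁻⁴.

P = εσ·4πr²·T⁴.
4πr² = 41.17 m²; T⁴ = 2.063×10¹⁰ K⁴.
P = 0.43·5.67×10⁻⁸·41.17·2.063×10¹⁰.

P ≈ 20700 W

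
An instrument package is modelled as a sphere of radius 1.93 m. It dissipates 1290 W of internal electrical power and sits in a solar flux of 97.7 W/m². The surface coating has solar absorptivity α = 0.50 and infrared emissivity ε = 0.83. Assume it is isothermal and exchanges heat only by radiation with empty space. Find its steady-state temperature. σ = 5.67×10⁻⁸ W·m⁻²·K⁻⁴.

At steady state, absorbed solar power + internal power = radiated power.
Absorbed: α·S·A_cross = 0.50·97.7·11.70 = 571.6 W (cross-section πr²).
Total input = 571.6 + 1290 = 1862 W.
Radiated: εσ·A_surf·T⁴ with A_surf = 4πr² = 46.81 m².
T⁴ = 1862/(0.83·5.67×10⁻⁸·46.81) = 8.451×10⁸ K⁴.

T ≈ 171 K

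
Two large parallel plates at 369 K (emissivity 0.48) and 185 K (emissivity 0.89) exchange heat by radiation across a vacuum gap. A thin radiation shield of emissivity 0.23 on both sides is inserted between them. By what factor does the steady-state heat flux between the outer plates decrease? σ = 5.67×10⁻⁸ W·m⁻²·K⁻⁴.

Without shield: q₀ = σΔ(T⁴)/(1/ε₁+1/ε₂−1) with denominator 2.207.
With shield the two gaps are in series; the resistances add: (1/ε₁+1/ε_s−1)+(1/ε_s+1/ε₂−1) = 5.431+4.471 = 9.903.
Heat-flux ratio q₀/q = 9.903/2.207.

factor ≈ 4.49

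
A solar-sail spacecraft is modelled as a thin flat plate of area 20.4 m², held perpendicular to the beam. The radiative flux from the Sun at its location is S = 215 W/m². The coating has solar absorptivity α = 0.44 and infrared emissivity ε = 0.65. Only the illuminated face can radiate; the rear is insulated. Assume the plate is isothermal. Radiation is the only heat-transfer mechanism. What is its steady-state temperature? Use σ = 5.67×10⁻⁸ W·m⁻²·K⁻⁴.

At equilibrium, absorbed power = emitted power.
Absorbing cross-section = A = 20.40 m²; emitting surface = A = 20.40 m² (ratio 1).
αS·A_cross = εσ·A_surf·T⁴  ⇒  T⁴ = αS/(ε·1σ).
T⁴ = 0.440·215/(0.65·1·5.67×10⁻⁸) = 2.567×10⁹ K⁴.
T = (2.567×10⁹)^(1/4).

T ≈ 225 K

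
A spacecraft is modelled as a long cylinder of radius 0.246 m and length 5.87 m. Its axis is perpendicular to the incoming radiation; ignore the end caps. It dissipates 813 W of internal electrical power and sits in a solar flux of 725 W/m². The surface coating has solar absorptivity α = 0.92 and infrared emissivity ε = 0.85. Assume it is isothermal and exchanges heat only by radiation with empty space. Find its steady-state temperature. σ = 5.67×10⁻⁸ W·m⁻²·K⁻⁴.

T ≈ 281 K

At steady state, absorbed solar power + internal power = radiated power.
Absorbed: α·S·A_cross = 0.92·725·2.888 = 1926 W (cross-section 2rL).
Total input = 1926 + 813 = 2739 W.
Radiated: εσ·A_surf·T⁴ with A_surf = 2πrL = 9.073 m².
T⁴ = 2739/(0.85·5.67×10⁻⁸·9.073) = 6.265×10⁹ K⁴.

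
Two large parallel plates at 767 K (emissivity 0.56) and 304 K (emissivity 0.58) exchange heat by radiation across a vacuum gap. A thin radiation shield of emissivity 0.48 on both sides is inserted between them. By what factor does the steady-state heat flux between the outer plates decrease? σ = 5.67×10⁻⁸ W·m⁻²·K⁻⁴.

factor ≈ 2.26

Without shield: q₀ = σΔ(T⁴)/(1/ε₁+1/ε₂−1) with denominator 2.510.
With shield the two gaps are in series; the resistances add: (1/ε₁+1/ε_s−1)+(1/ε_s+1/ε₂−1) = 2.869+2.807 = 5.677.
Heat-flux ratio q₀/q = 5.677/2.510.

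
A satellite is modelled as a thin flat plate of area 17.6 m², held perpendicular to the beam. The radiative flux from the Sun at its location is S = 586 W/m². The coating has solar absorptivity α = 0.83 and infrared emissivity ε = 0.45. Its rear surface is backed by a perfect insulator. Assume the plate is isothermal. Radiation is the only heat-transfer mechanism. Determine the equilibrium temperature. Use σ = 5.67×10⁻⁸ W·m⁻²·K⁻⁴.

T ≈ 372 K

At equilibrium, absorbed power = emitted power.
Absorbing cross-section = A = 17.60 m²; emitting surface = A = 17.60 m² (ratio 1).
αS·A_cross = εσ·A_surf·T⁴  ⇒  T⁴ = αS/(ε·1σ).
T⁴ = 0.830·586/(0.45·1·5.67×10⁻⁸) = 1.906×10¹⁰ K⁴.
T = (1.906×10¹⁰)^(1/4).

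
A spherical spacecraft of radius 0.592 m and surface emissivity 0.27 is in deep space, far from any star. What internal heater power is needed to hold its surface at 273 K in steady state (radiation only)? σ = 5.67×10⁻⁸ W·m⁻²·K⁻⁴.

P = εσ·4πr²·T⁴.
4πr² = 4.404 m²; T⁴ = 5.555×10⁹ K⁴.
P = 0.27·5.67×10⁻⁸·4.404·5.555×10⁹.

P ≈ 374 W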